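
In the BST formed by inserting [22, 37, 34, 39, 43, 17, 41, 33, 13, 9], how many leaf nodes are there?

Tree built from: [22, 37, 34, 39, 43, 17, 41, 33, 13, 9]
Tree (level-order array): [22, 17, 37, 13, None, 34, 39, 9, None, 33, None, None, 43, None, None, None, None, 41]
Rule: A leaf has 0 children.
Per-node child counts:
  node 22: 2 child(ren)
  node 17: 1 child(ren)
  node 13: 1 child(ren)
  node 9: 0 child(ren)
  node 37: 2 child(ren)
  node 34: 1 child(ren)
  node 33: 0 child(ren)
  node 39: 1 child(ren)
  node 43: 1 child(ren)
  node 41: 0 child(ren)
Matching nodes: [9, 33, 41]
Count of leaf nodes: 3


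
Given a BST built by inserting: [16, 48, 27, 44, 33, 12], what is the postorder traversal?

Tree insertion order: [16, 48, 27, 44, 33, 12]
Tree (level-order array): [16, 12, 48, None, None, 27, None, None, 44, 33]
Postorder traversal: [12, 33, 44, 27, 48, 16]


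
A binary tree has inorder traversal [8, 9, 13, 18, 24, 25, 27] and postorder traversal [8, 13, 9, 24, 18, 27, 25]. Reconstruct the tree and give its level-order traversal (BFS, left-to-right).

Inorder:   [8, 9, 13, 18, 24, 25, 27]
Postorder: [8, 13, 9, 24, 18, 27, 25]
Algorithm: postorder visits root last, so walk postorder right-to-left;
each value is the root of the current inorder slice — split it at that
value, recurse on the right subtree first, then the left.
Recursive splits:
  root=25; inorder splits into left=[8, 9, 13, 18, 24], right=[27]
  root=27; inorder splits into left=[], right=[]
  root=18; inorder splits into left=[8, 9, 13], right=[24]
  root=24; inorder splits into left=[], right=[]
  root=9; inorder splits into left=[8], right=[13]
  root=13; inorder splits into left=[], right=[]
  root=8; inorder splits into left=[], right=[]
Reconstructed level-order: [25, 18, 27, 9, 24, 8, 13]


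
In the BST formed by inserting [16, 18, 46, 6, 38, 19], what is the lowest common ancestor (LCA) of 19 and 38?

Tree insertion order: [16, 18, 46, 6, 38, 19]
Tree (level-order array): [16, 6, 18, None, None, None, 46, 38, None, 19]
In a BST, the LCA of p=19, q=38 is the first node v on the
root-to-leaf path with p <= v <= q (go left if both < v, right if both > v).
Walk from root:
  at 16: both 19 and 38 > 16, go right
  at 18: both 19 and 38 > 18, go right
  at 46: both 19 and 38 < 46, go left
  at 38: 19 <= 38 <= 38, this is the LCA
LCA = 38


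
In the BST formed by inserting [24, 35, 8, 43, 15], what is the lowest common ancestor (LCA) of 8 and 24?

Tree insertion order: [24, 35, 8, 43, 15]
Tree (level-order array): [24, 8, 35, None, 15, None, 43]
In a BST, the LCA of p=8, q=24 is the first node v on the
root-to-leaf path with p <= v <= q (go left if both < v, right if both > v).
Walk from root:
  at 24: 8 <= 24 <= 24, this is the LCA
LCA = 24


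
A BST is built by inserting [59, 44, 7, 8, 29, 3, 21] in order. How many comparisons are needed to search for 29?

Search path for 29: 59 -> 44 -> 7 -> 8 -> 29
Found: True
Comparisons: 5


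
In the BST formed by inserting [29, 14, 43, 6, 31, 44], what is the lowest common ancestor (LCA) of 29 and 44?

Tree insertion order: [29, 14, 43, 6, 31, 44]
Tree (level-order array): [29, 14, 43, 6, None, 31, 44]
In a BST, the LCA of p=29, q=44 is the first node v on the
root-to-leaf path with p <= v <= q (go left if both < v, right if both > v).
Walk from root:
  at 29: 29 <= 29 <= 44, this is the LCA
LCA = 29


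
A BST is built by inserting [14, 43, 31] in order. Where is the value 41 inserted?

Starting tree (level order): [14, None, 43, 31]
Insertion path: 14 -> 43 -> 31
Result: insert 41 as right child of 31
Final tree (level order): [14, None, 43, 31, None, None, 41]


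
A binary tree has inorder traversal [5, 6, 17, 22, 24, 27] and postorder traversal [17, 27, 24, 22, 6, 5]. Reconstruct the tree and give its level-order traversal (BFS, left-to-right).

Inorder:   [5, 6, 17, 22, 24, 27]
Postorder: [17, 27, 24, 22, 6, 5]
Algorithm: postorder visits root last, so walk postorder right-to-left;
each value is the root of the current inorder slice — split it at that
value, recurse on the right subtree first, then the left.
Recursive splits:
  root=5; inorder splits into left=[], right=[6, 17, 22, 24, 27]
  root=6; inorder splits into left=[], right=[17, 22, 24, 27]
  root=22; inorder splits into left=[17], right=[24, 27]
  root=24; inorder splits into left=[], right=[27]
  root=27; inorder splits into left=[], right=[]
  root=17; inorder splits into left=[], right=[]
Reconstructed level-order: [5, 6, 22, 17, 24, 27]


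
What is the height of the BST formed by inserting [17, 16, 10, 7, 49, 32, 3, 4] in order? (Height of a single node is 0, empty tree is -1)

Insertion order: [17, 16, 10, 7, 49, 32, 3, 4]
Tree (level-order array): [17, 16, 49, 10, None, 32, None, 7, None, None, None, 3, None, None, 4]
Compute height bottom-up (empty subtree = -1):
  height(4) = 1 + max(-1, -1) = 0
  height(3) = 1 + max(-1, 0) = 1
  height(7) = 1 + max(1, -1) = 2
  height(10) = 1 + max(2, -1) = 3
  height(16) = 1 + max(3, -1) = 4
  height(32) = 1 + max(-1, -1) = 0
  height(49) = 1 + max(0, -1) = 1
  height(17) = 1 + max(4, 1) = 5
Height = 5


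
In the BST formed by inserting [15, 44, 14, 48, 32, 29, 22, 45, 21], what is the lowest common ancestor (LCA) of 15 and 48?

Tree insertion order: [15, 44, 14, 48, 32, 29, 22, 45, 21]
Tree (level-order array): [15, 14, 44, None, None, 32, 48, 29, None, 45, None, 22, None, None, None, 21]
In a BST, the LCA of p=15, q=48 is the first node v on the
root-to-leaf path with p <= v <= q (go left if both < v, right if both > v).
Walk from root:
  at 15: 15 <= 15 <= 48, this is the LCA
LCA = 15


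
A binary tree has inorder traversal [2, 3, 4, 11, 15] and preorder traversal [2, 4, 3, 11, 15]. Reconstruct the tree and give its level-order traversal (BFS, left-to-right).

Inorder:  [2, 3, 4, 11, 15]
Preorder: [2, 4, 3, 11, 15]
Algorithm: preorder visits root first, so consume preorder in order;
for each root, split the current inorder slice at that value into
left-subtree inorder and right-subtree inorder, then recurse.
Recursive splits:
  root=2; inorder splits into left=[], right=[3, 4, 11, 15]
  root=4; inorder splits into left=[3], right=[11, 15]
  root=3; inorder splits into left=[], right=[]
  root=11; inorder splits into left=[], right=[15]
  root=15; inorder splits into left=[], right=[]
Reconstructed level-order: [2, 4, 3, 11, 15]


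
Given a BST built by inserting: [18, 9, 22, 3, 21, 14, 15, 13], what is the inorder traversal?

Tree insertion order: [18, 9, 22, 3, 21, 14, 15, 13]
Tree (level-order array): [18, 9, 22, 3, 14, 21, None, None, None, 13, 15]
Inorder traversal: [3, 9, 13, 14, 15, 18, 21, 22]


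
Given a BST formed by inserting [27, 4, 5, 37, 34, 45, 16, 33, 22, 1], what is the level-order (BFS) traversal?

Tree insertion order: [27, 4, 5, 37, 34, 45, 16, 33, 22, 1]
Tree (level-order array): [27, 4, 37, 1, 5, 34, 45, None, None, None, 16, 33, None, None, None, None, 22]
BFS from the root, enqueuing left then right child of each popped node:
  queue [27] -> pop 27, enqueue [4, 37], visited so far: [27]
  queue [4, 37] -> pop 4, enqueue [1, 5], visited so far: [27, 4]
  queue [37, 1, 5] -> pop 37, enqueue [34, 45], visited so far: [27, 4, 37]
  queue [1, 5, 34, 45] -> pop 1, enqueue [none], visited so far: [27, 4, 37, 1]
  queue [5, 34, 45] -> pop 5, enqueue [16], visited so far: [27, 4, 37, 1, 5]
  queue [34, 45, 16] -> pop 34, enqueue [33], visited so far: [27, 4, 37, 1, 5, 34]
  queue [45, 16, 33] -> pop 45, enqueue [none], visited so far: [27, 4, 37, 1, 5, 34, 45]
  queue [16, 33] -> pop 16, enqueue [22], visited so far: [27, 4, 37, 1, 5, 34, 45, 16]
  queue [33, 22] -> pop 33, enqueue [none], visited so far: [27, 4, 37, 1, 5, 34, 45, 16, 33]
  queue [22] -> pop 22, enqueue [none], visited so far: [27, 4, 37, 1, 5, 34, 45, 16, 33, 22]
Result: [27, 4, 37, 1, 5, 34, 45, 16, 33, 22]


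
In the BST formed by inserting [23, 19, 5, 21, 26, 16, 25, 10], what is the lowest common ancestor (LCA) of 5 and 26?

Tree insertion order: [23, 19, 5, 21, 26, 16, 25, 10]
Tree (level-order array): [23, 19, 26, 5, 21, 25, None, None, 16, None, None, None, None, 10]
In a BST, the LCA of p=5, q=26 is the first node v on the
root-to-leaf path with p <= v <= q (go left if both < v, right if both > v).
Walk from root:
  at 23: 5 <= 23 <= 26, this is the LCA
LCA = 23


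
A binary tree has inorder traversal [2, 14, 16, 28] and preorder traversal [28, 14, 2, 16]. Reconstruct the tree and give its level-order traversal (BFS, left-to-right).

Inorder:  [2, 14, 16, 28]
Preorder: [28, 14, 2, 16]
Algorithm: preorder visits root first, so consume preorder in order;
for each root, split the current inorder slice at that value into
left-subtree inorder and right-subtree inorder, then recurse.
Recursive splits:
  root=28; inorder splits into left=[2, 14, 16], right=[]
  root=14; inorder splits into left=[2], right=[16]
  root=2; inorder splits into left=[], right=[]
  root=16; inorder splits into left=[], right=[]
Reconstructed level-order: [28, 14, 2, 16]


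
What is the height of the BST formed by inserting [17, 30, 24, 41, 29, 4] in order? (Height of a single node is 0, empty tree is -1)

Insertion order: [17, 30, 24, 41, 29, 4]
Tree (level-order array): [17, 4, 30, None, None, 24, 41, None, 29]
Compute height bottom-up (empty subtree = -1):
  height(4) = 1 + max(-1, -1) = 0
  height(29) = 1 + max(-1, -1) = 0
  height(24) = 1 + max(-1, 0) = 1
  height(41) = 1 + max(-1, -1) = 0
  height(30) = 1 + max(1, 0) = 2
  height(17) = 1 + max(0, 2) = 3
Height = 3


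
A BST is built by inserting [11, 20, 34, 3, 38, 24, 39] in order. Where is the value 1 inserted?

Starting tree (level order): [11, 3, 20, None, None, None, 34, 24, 38, None, None, None, 39]
Insertion path: 11 -> 3
Result: insert 1 as left child of 3
Final tree (level order): [11, 3, 20, 1, None, None, 34, None, None, 24, 38, None, None, None, 39]


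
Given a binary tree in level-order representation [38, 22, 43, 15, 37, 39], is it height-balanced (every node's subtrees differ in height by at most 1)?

Tree (level-order array): [38, 22, 43, 15, 37, 39]
Definition: a tree is height-balanced if, at every node, |h(left) - h(right)| <= 1 (empty subtree has height -1).
Bottom-up per-node check:
  node 15: h_left=-1, h_right=-1, diff=0 [OK], height=0
  node 37: h_left=-1, h_right=-1, diff=0 [OK], height=0
  node 22: h_left=0, h_right=0, diff=0 [OK], height=1
  node 39: h_left=-1, h_right=-1, diff=0 [OK], height=0
  node 43: h_left=0, h_right=-1, diff=1 [OK], height=1
  node 38: h_left=1, h_right=1, diff=0 [OK], height=2
All nodes satisfy the balance condition.
Result: Balanced


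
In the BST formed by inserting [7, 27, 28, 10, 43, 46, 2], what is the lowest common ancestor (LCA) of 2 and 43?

Tree insertion order: [7, 27, 28, 10, 43, 46, 2]
Tree (level-order array): [7, 2, 27, None, None, 10, 28, None, None, None, 43, None, 46]
In a BST, the LCA of p=2, q=43 is the first node v on the
root-to-leaf path with p <= v <= q (go left if both < v, right if both > v).
Walk from root:
  at 7: 2 <= 7 <= 43, this is the LCA
LCA = 7


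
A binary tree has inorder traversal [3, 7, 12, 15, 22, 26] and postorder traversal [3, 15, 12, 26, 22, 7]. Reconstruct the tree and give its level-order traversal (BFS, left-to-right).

Inorder:   [3, 7, 12, 15, 22, 26]
Postorder: [3, 15, 12, 26, 22, 7]
Algorithm: postorder visits root last, so walk postorder right-to-left;
each value is the root of the current inorder slice — split it at that
value, recurse on the right subtree first, then the left.
Recursive splits:
  root=7; inorder splits into left=[3], right=[12, 15, 22, 26]
  root=22; inorder splits into left=[12, 15], right=[26]
  root=26; inorder splits into left=[], right=[]
  root=12; inorder splits into left=[], right=[15]
  root=15; inorder splits into left=[], right=[]
  root=3; inorder splits into left=[], right=[]
Reconstructed level-order: [7, 3, 22, 12, 26, 15]


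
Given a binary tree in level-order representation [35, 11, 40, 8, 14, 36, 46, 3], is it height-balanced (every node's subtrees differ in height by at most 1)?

Tree (level-order array): [35, 11, 40, 8, 14, 36, 46, 3]
Definition: a tree is height-balanced if, at every node, |h(left) - h(right)| <= 1 (empty subtree has height -1).
Bottom-up per-node check:
  node 3: h_left=-1, h_right=-1, diff=0 [OK], height=0
  node 8: h_left=0, h_right=-1, diff=1 [OK], height=1
  node 14: h_left=-1, h_right=-1, diff=0 [OK], height=0
  node 11: h_left=1, h_right=0, diff=1 [OK], height=2
  node 36: h_left=-1, h_right=-1, diff=0 [OK], height=0
  node 46: h_left=-1, h_right=-1, diff=0 [OK], height=0
  node 40: h_left=0, h_right=0, diff=0 [OK], height=1
  node 35: h_left=2, h_right=1, diff=1 [OK], height=3
All nodes satisfy the balance condition.
Result: Balanced


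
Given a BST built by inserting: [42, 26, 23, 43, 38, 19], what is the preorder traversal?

Tree insertion order: [42, 26, 23, 43, 38, 19]
Tree (level-order array): [42, 26, 43, 23, 38, None, None, 19]
Preorder traversal: [42, 26, 23, 19, 38, 43]


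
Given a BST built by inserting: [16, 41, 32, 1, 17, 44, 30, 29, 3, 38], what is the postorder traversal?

Tree insertion order: [16, 41, 32, 1, 17, 44, 30, 29, 3, 38]
Tree (level-order array): [16, 1, 41, None, 3, 32, 44, None, None, 17, 38, None, None, None, 30, None, None, 29]
Postorder traversal: [3, 1, 29, 30, 17, 38, 32, 44, 41, 16]


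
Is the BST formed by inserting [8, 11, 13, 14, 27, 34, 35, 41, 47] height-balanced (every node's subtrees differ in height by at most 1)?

Tree (level-order array): [8, None, 11, None, 13, None, 14, None, 27, None, 34, None, 35, None, 41, None, 47]
Definition: a tree is height-balanced if, at every node, |h(left) - h(right)| <= 1 (empty subtree has height -1).
Bottom-up per-node check:
  node 47: h_left=-1, h_right=-1, diff=0 [OK], height=0
  node 41: h_left=-1, h_right=0, diff=1 [OK], height=1
  node 35: h_left=-1, h_right=1, diff=2 [FAIL (|-1-1|=2 > 1)], height=2
  node 34: h_left=-1, h_right=2, diff=3 [FAIL (|-1-2|=3 > 1)], height=3
  node 27: h_left=-1, h_right=3, diff=4 [FAIL (|-1-3|=4 > 1)], height=4
  node 14: h_left=-1, h_right=4, diff=5 [FAIL (|-1-4|=5 > 1)], height=5
  node 13: h_left=-1, h_right=5, diff=6 [FAIL (|-1-5|=6 > 1)], height=6
  node 11: h_left=-1, h_right=6, diff=7 [FAIL (|-1-6|=7 > 1)], height=7
  node 8: h_left=-1, h_right=7, diff=8 [FAIL (|-1-7|=8 > 1)], height=8
Node 35 violates the condition: |-1 - 1| = 2 > 1.
Result: Not balanced


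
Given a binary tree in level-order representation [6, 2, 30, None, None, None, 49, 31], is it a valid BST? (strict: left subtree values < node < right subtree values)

Level-order array: [6, 2, 30, None, None, None, 49, 31]
Validate using subtree bounds (lo, hi): at each node, require lo < value < hi,
then recurse left with hi=value and right with lo=value.
Preorder trace (stopping at first violation):
  at node 6 with bounds (-inf, +inf): OK
  at node 2 with bounds (-inf, 6): OK
  at node 30 with bounds (6, +inf): OK
  at node 49 with bounds (30, +inf): OK
  at node 31 with bounds (30, 49): OK
No violation found at any node.
Result: Valid BST


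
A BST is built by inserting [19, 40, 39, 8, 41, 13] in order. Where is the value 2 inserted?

Starting tree (level order): [19, 8, 40, None, 13, 39, 41]
Insertion path: 19 -> 8
Result: insert 2 as left child of 8
Final tree (level order): [19, 8, 40, 2, 13, 39, 41]


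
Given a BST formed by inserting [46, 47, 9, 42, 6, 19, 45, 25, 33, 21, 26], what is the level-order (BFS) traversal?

Tree insertion order: [46, 47, 9, 42, 6, 19, 45, 25, 33, 21, 26]
Tree (level-order array): [46, 9, 47, 6, 42, None, None, None, None, 19, 45, None, 25, None, None, 21, 33, None, None, 26]
BFS from the root, enqueuing left then right child of each popped node:
  queue [46] -> pop 46, enqueue [9, 47], visited so far: [46]
  queue [9, 47] -> pop 9, enqueue [6, 42], visited so far: [46, 9]
  queue [47, 6, 42] -> pop 47, enqueue [none], visited so far: [46, 9, 47]
  queue [6, 42] -> pop 6, enqueue [none], visited so far: [46, 9, 47, 6]
  queue [42] -> pop 42, enqueue [19, 45], visited so far: [46, 9, 47, 6, 42]
  queue [19, 45] -> pop 19, enqueue [25], visited so far: [46, 9, 47, 6, 42, 19]
  queue [45, 25] -> pop 45, enqueue [none], visited so far: [46, 9, 47, 6, 42, 19, 45]
  queue [25] -> pop 25, enqueue [21, 33], visited so far: [46, 9, 47, 6, 42, 19, 45, 25]
  queue [21, 33] -> pop 21, enqueue [none], visited so far: [46, 9, 47, 6, 42, 19, 45, 25, 21]
  queue [33] -> pop 33, enqueue [26], visited so far: [46, 9, 47, 6, 42, 19, 45, 25, 21, 33]
  queue [26] -> pop 26, enqueue [none], visited so far: [46, 9, 47, 6, 42, 19, 45, 25, 21, 33, 26]
Result: [46, 9, 47, 6, 42, 19, 45, 25, 21, 33, 26]


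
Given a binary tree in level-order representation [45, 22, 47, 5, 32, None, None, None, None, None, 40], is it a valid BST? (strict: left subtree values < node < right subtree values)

Level-order array: [45, 22, 47, 5, 32, None, None, None, None, None, 40]
Validate using subtree bounds (lo, hi): at each node, require lo < value < hi,
then recurse left with hi=value and right with lo=value.
Preorder trace (stopping at first violation):
  at node 45 with bounds (-inf, +inf): OK
  at node 22 with bounds (-inf, 45): OK
  at node 5 with bounds (-inf, 22): OK
  at node 32 with bounds (22, 45): OK
  at node 40 with bounds (32, 45): OK
  at node 47 with bounds (45, +inf): OK
No violation found at any node.
Result: Valid BST


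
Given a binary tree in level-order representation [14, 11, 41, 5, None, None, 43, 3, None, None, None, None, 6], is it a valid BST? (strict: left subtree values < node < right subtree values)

Level-order array: [14, 11, 41, 5, None, None, 43, 3, None, None, None, None, 6]
Validate using subtree bounds (lo, hi): at each node, require lo < value < hi,
then recurse left with hi=value and right with lo=value.
Preorder trace (stopping at first violation):
  at node 14 with bounds (-inf, +inf): OK
  at node 11 with bounds (-inf, 14): OK
  at node 5 with bounds (-inf, 11): OK
  at node 3 with bounds (-inf, 5): OK
  at node 6 with bounds (3, 5): VIOLATION
Node 6 violates its bound: not (3 < 6 < 5).
Result: Not a valid BST


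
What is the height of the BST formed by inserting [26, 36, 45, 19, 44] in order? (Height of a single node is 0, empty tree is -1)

Insertion order: [26, 36, 45, 19, 44]
Tree (level-order array): [26, 19, 36, None, None, None, 45, 44]
Compute height bottom-up (empty subtree = -1):
  height(19) = 1 + max(-1, -1) = 0
  height(44) = 1 + max(-1, -1) = 0
  height(45) = 1 + max(0, -1) = 1
  height(36) = 1 + max(-1, 1) = 2
  height(26) = 1 + max(0, 2) = 3
Height = 3


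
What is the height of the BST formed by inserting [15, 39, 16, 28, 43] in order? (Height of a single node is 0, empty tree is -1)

Insertion order: [15, 39, 16, 28, 43]
Tree (level-order array): [15, None, 39, 16, 43, None, 28]
Compute height bottom-up (empty subtree = -1):
  height(28) = 1 + max(-1, -1) = 0
  height(16) = 1 + max(-1, 0) = 1
  height(43) = 1 + max(-1, -1) = 0
  height(39) = 1 + max(1, 0) = 2
  height(15) = 1 + max(-1, 2) = 3
Height = 3


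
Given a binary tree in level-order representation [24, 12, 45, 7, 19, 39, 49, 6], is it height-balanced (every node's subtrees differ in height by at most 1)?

Tree (level-order array): [24, 12, 45, 7, 19, 39, 49, 6]
Definition: a tree is height-balanced if, at every node, |h(left) - h(right)| <= 1 (empty subtree has height -1).
Bottom-up per-node check:
  node 6: h_left=-1, h_right=-1, diff=0 [OK], height=0
  node 7: h_left=0, h_right=-1, diff=1 [OK], height=1
  node 19: h_left=-1, h_right=-1, diff=0 [OK], height=0
  node 12: h_left=1, h_right=0, diff=1 [OK], height=2
  node 39: h_left=-1, h_right=-1, diff=0 [OK], height=0
  node 49: h_left=-1, h_right=-1, diff=0 [OK], height=0
  node 45: h_left=0, h_right=0, diff=0 [OK], height=1
  node 24: h_left=2, h_right=1, diff=1 [OK], height=3
All nodes satisfy the balance condition.
Result: Balanced


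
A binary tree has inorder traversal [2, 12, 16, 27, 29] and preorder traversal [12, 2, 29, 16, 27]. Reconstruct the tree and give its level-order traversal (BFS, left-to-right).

Inorder:  [2, 12, 16, 27, 29]
Preorder: [12, 2, 29, 16, 27]
Algorithm: preorder visits root first, so consume preorder in order;
for each root, split the current inorder slice at that value into
left-subtree inorder and right-subtree inorder, then recurse.
Recursive splits:
  root=12; inorder splits into left=[2], right=[16, 27, 29]
  root=2; inorder splits into left=[], right=[]
  root=29; inorder splits into left=[16, 27], right=[]
  root=16; inorder splits into left=[], right=[27]
  root=27; inorder splits into left=[], right=[]
Reconstructed level-order: [12, 2, 29, 16, 27]


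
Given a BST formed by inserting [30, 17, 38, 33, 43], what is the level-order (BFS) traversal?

Tree insertion order: [30, 17, 38, 33, 43]
Tree (level-order array): [30, 17, 38, None, None, 33, 43]
BFS from the root, enqueuing left then right child of each popped node:
  queue [30] -> pop 30, enqueue [17, 38], visited so far: [30]
  queue [17, 38] -> pop 17, enqueue [none], visited so far: [30, 17]
  queue [38] -> pop 38, enqueue [33, 43], visited so far: [30, 17, 38]
  queue [33, 43] -> pop 33, enqueue [none], visited so far: [30, 17, 38, 33]
  queue [43] -> pop 43, enqueue [none], visited so far: [30, 17, 38, 33, 43]
Result: [30, 17, 38, 33, 43]


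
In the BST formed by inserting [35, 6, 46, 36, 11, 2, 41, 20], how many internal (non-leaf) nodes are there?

Tree built from: [35, 6, 46, 36, 11, 2, 41, 20]
Tree (level-order array): [35, 6, 46, 2, 11, 36, None, None, None, None, 20, None, 41]
Rule: An internal node has at least one child.
Per-node child counts:
  node 35: 2 child(ren)
  node 6: 2 child(ren)
  node 2: 0 child(ren)
  node 11: 1 child(ren)
  node 20: 0 child(ren)
  node 46: 1 child(ren)
  node 36: 1 child(ren)
  node 41: 0 child(ren)
Matching nodes: [35, 6, 11, 46, 36]
Count of internal (non-leaf) nodes: 5


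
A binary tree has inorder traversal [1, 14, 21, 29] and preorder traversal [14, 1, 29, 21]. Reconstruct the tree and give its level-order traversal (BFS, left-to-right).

Inorder:  [1, 14, 21, 29]
Preorder: [14, 1, 29, 21]
Algorithm: preorder visits root first, so consume preorder in order;
for each root, split the current inorder slice at that value into
left-subtree inorder and right-subtree inorder, then recurse.
Recursive splits:
  root=14; inorder splits into left=[1], right=[21, 29]
  root=1; inorder splits into left=[], right=[]
  root=29; inorder splits into left=[21], right=[]
  root=21; inorder splits into left=[], right=[]
Reconstructed level-order: [14, 1, 29, 21]


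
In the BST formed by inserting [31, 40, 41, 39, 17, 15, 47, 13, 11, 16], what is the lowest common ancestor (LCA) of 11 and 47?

Tree insertion order: [31, 40, 41, 39, 17, 15, 47, 13, 11, 16]
Tree (level-order array): [31, 17, 40, 15, None, 39, 41, 13, 16, None, None, None, 47, 11]
In a BST, the LCA of p=11, q=47 is the first node v on the
root-to-leaf path with p <= v <= q (go left if both < v, right if both > v).
Walk from root:
  at 31: 11 <= 31 <= 47, this is the LCA
LCA = 31


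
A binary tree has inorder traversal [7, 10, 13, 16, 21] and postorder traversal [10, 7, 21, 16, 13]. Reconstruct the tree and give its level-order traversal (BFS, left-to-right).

Inorder:   [7, 10, 13, 16, 21]
Postorder: [10, 7, 21, 16, 13]
Algorithm: postorder visits root last, so walk postorder right-to-left;
each value is the root of the current inorder slice — split it at that
value, recurse on the right subtree first, then the left.
Recursive splits:
  root=13; inorder splits into left=[7, 10], right=[16, 21]
  root=16; inorder splits into left=[], right=[21]
  root=21; inorder splits into left=[], right=[]
  root=7; inorder splits into left=[], right=[10]
  root=10; inorder splits into left=[], right=[]
Reconstructed level-order: [13, 7, 16, 10, 21]


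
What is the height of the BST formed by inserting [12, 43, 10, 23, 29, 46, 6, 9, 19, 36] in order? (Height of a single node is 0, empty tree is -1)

Insertion order: [12, 43, 10, 23, 29, 46, 6, 9, 19, 36]
Tree (level-order array): [12, 10, 43, 6, None, 23, 46, None, 9, 19, 29, None, None, None, None, None, None, None, 36]
Compute height bottom-up (empty subtree = -1):
  height(9) = 1 + max(-1, -1) = 0
  height(6) = 1 + max(-1, 0) = 1
  height(10) = 1 + max(1, -1) = 2
  height(19) = 1 + max(-1, -1) = 0
  height(36) = 1 + max(-1, -1) = 0
  height(29) = 1 + max(-1, 0) = 1
  height(23) = 1 + max(0, 1) = 2
  height(46) = 1 + max(-1, -1) = 0
  height(43) = 1 + max(2, 0) = 3
  height(12) = 1 + max(2, 3) = 4
Height = 4


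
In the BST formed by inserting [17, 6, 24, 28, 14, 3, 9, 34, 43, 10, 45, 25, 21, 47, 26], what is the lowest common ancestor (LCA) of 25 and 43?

Tree insertion order: [17, 6, 24, 28, 14, 3, 9, 34, 43, 10, 45, 25, 21, 47, 26]
Tree (level-order array): [17, 6, 24, 3, 14, 21, 28, None, None, 9, None, None, None, 25, 34, None, 10, None, 26, None, 43, None, None, None, None, None, 45, None, 47]
In a BST, the LCA of p=25, q=43 is the first node v on the
root-to-leaf path with p <= v <= q (go left if both < v, right if both > v).
Walk from root:
  at 17: both 25 and 43 > 17, go right
  at 24: both 25 and 43 > 24, go right
  at 28: 25 <= 28 <= 43, this is the LCA
LCA = 28


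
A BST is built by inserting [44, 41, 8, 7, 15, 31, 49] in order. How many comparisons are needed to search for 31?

Search path for 31: 44 -> 41 -> 8 -> 15 -> 31
Found: True
Comparisons: 5


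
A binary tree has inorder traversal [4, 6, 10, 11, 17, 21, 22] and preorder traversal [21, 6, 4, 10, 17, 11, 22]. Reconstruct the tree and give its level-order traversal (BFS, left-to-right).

Inorder:  [4, 6, 10, 11, 17, 21, 22]
Preorder: [21, 6, 4, 10, 17, 11, 22]
Algorithm: preorder visits root first, so consume preorder in order;
for each root, split the current inorder slice at that value into
left-subtree inorder and right-subtree inorder, then recurse.
Recursive splits:
  root=21; inorder splits into left=[4, 6, 10, 11, 17], right=[22]
  root=6; inorder splits into left=[4], right=[10, 11, 17]
  root=4; inorder splits into left=[], right=[]
  root=10; inorder splits into left=[], right=[11, 17]
  root=17; inorder splits into left=[11], right=[]
  root=11; inorder splits into left=[], right=[]
  root=22; inorder splits into left=[], right=[]
Reconstructed level-order: [21, 6, 22, 4, 10, 17, 11]


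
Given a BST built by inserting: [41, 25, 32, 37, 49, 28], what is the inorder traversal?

Tree insertion order: [41, 25, 32, 37, 49, 28]
Tree (level-order array): [41, 25, 49, None, 32, None, None, 28, 37]
Inorder traversal: [25, 28, 32, 37, 41, 49]


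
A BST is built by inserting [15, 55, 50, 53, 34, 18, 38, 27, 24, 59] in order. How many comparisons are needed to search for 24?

Search path for 24: 15 -> 55 -> 50 -> 34 -> 18 -> 27 -> 24
Found: True
Comparisons: 7


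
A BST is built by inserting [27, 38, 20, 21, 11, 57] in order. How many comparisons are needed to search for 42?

Search path for 42: 27 -> 38 -> 57
Found: False
Comparisons: 3


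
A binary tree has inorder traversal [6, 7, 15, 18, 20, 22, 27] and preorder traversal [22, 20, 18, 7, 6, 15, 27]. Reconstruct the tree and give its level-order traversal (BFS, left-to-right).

Inorder:  [6, 7, 15, 18, 20, 22, 27]
Preorder: [22, 20, 18, 7, 6, 15, 27]
Algorithm: preorder visits root first, so consume preorder in order;
for each root, split the current inorder slice at that value into
left-subtree inorder and right-subtree inorder, then recurse.
Recursive splits:
  root=22; inorder splits into left=[6, 7, 15, 18, 20], right=[27]
  root=20; inorder splits into left=[6, 7, 15, 18], right=[]
  root=18; inorder splits into left=[6, 7, 15], right=[]
  root=7; inorder splits into left=[6], right=[15]
  root=6; inorder splits into left=[], right=[]
  root=15; inorder splits into left=[], right=[]
  root=27; inorder splits into left=[], right=[]
Reconstructed level-order: [22, 20, 27, 18, 7, 6, 15]


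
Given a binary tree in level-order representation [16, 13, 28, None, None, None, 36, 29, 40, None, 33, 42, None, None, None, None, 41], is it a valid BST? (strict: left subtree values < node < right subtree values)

Level-order array: [16, 13, 28, None, None, None, 36, 29, 40, None, 33, 42, None, None, None, None, 41]
Validate using subtree bounds (lo, hi): at each node, require lo < value < hi,
then recurse left with hi=value and right with lo=value.
Preorder trace (stopping at first violation):
  at node 16 with bounds (-inf, +inf): OK
  at node 13 with bounds (-inf, 16): OK
  at node 28 with bounds (16, +inf): OK
  at node 36 with bounds (28, +inf): OK
  at node 29 with bounds (28, 36): OK
  at node 33 with bounds (29, 36): OK
  at node 40 with bounds (36, +inf): OK
  at node 42 with bounds (36, 40): VIOLATION
Node 42 violates its bound: not (36 < 42 < 40).
Result: Not a valid BST


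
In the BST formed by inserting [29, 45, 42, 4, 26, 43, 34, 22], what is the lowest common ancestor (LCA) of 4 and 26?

Tree insertion order: [29, 45, 42, 4, 26, 43, 34, 22]
Tree (level-order array): [29, 4, 45, None, 26, 42, None, 22, None, 34, 43]
In a BST, the LCA of p=4, q=26 is the first node v on the
root-to-leaf path with p <= v <= q (go left if both < v, right if both > v).
Walk from root:
  at 29: both 4 and 26 < 29, go left
  at 4: 4 <= 4 <= 26, this is the LCA
LCA = 4


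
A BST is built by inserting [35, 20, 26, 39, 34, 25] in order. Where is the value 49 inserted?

Starting tree (level order): [35, 20, 39, None, 26, None, None, 25, 34]
Insertion path: 35 -> 39
Result: insert 49 as right child of 39
Final tree (level order): [35, 20, 39, None, 26, None, 49, 25, 34]


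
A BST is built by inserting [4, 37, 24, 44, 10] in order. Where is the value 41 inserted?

Starting tree (level order): [4, None, 37, 24, 44, 10]
Insertion path: 4 -> 37 -> 44
Result: insert 41 as left child of 44
Final tree (level order): [4, None, 37, 24, 44, 10, None, 41]


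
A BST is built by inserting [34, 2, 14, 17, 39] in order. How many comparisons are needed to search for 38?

Search path for 38: 34 -> 39
Found: False
Comparisons: 2


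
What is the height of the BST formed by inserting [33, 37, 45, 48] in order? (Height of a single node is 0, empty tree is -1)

Insertion order: [33, 37, 45, 48]
Tree (level-order array): [33, None, 37, None, 45, None, 48]
Compute height bottom-up (empty subtree = -1):
  height(48) = 1 + max(-1, -1) = 0
  height(45) = 1 + max(-1, 0) = 1
  height(37) = 1 + max(-1, 1) = 2
  height(33) = 1 + max(-1, 2) = 3
Height = 3


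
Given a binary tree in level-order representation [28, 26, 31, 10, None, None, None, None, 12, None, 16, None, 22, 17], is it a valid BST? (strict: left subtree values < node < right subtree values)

Level-order array: [28, 26, 31, 10, None, None, None, None, 12, None, 16, None, 22, 17]
Validate using subtree bounds (lo, hi): at each node, require lo < value < hi,
then recurse left with hi=value and right with lo=value.
Preorder trace (stopping at first violation):
  at node 28 with bounds (-inf, +inf): OK
  at node 26 with bounds (-inf, 28): OK
  at node 10 with bounds (-inf, 26): OK
  at node 12 with bounds (10, 26): OK
  at node 16 with bounds (12, 26): OK
  at node 22 with bounds (16, 26): OK
  at node 17 with bounds (16, 22): OK
  at node 31 with bounds (28, +inf): OK
No violation found at any node.
Result: Valid BST


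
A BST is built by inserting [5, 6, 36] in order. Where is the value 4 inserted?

Starting tree (level order): [5, None, 6, None, 36]
Insertion path: 5
Result: insert 4 as left child of 5
Final tree (level order): [5, 4, 6, None, None, None, 36]


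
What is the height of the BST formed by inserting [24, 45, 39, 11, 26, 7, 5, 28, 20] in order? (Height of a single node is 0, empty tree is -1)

Insertion order: [24, 45, 39, 11, 26, 7, 5, 28, 20]
Tree (level-order array): [24, 11, 45, 7, 20, 39, None, 5, None, None, None, 26, None, None, None, None, 28]
Compute height bottom-up (empty subtree = -1):
  height(5) = 1 + max(-1, -1) = 0
  height(7) = 1 + max(0, -1) = 1
  height(20) = 1 + max(-1, -1) = 0
  height(11) = 1 + max(1, 0) = 2
  height(28) = 1 + max(-1, -1) = 0
  height(26) = 1 + max(-1, 0) = 1
  height(39) = 1 + max(1, -1) = 2
  height(45) = 1 + max(2, -1) = 3
  height(24) = 1 + max(2, 3) = 4
Height = 4


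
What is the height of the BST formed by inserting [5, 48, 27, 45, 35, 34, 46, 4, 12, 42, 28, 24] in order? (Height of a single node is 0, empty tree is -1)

Insertion order: [5, 48, 27, 45, 35, 34, 46, 4, 12, 42, 28, 24]
Tree (level-order array): [5, 4, 48, None, None, 27, None, 12, 45, None, 24, 35, 46, None, None, 34, 42, None, None, 28]
Compute height bottom-up (empty subtree = -1):
  height(4) = 1 + max(-1, -1) = 0
  height(24) = 1 + max(-1, -1) = 0
  height(12) = 1 + max(-1, 0) = 1
  height(28) = 1 + max(-1, -1) = 0
  height(34) = 1 + max(0, -1) = 1
  height(42) = 1 + max(-1, -1) = 0
  height(35) = 1 + max(1, 0) = 2
  height(46) = 1 + max(-1, -1) = 0
  height(45) = 1 + max(2, 0) = 3
  height(27) = 1 + max(1, 3) = 4
  height(48) = 1 + max(4, -1) = 5
  height(5) = 1 + max(0, 5) = 6
Height = 6


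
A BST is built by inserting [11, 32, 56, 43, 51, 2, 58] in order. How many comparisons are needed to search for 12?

Search path for 12: 11 -> 32
Found: False
Comparisons: 2


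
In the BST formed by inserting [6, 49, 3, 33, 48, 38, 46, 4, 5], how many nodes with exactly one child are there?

Tree built from: [6, 49, 3, 33, 48, 38, 46, 4, 5]
Tree (level-order array): [6, 3, 49, None, 4, 33, None, None, 5, None, 48, None, None, 38, None, None, 46]
Rule: These are nodes with exactly 1 non-null child.
Per-node child counts:
  node 6: 2 child(ren)
  node 3: 1 child(ren)
  node 4: 1 child(ren)
  node 5: 0 child(ren)
  node 49: 1 child(ren)
  node 33: 1 child(ren)
  node 48: 1 child(ren)
  node 38: 1 child(ren)
  node 46: 0 child(ren)
Matching nodes: [3, 4, 49, 33, 48, 38]
Count of nodes with exactly one child: 6


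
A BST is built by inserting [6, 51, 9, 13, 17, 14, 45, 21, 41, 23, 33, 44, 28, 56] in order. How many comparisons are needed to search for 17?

Search path for 17: 6 -> 51 -> 9 -> 13 -> 17
Found: True
Comparisons: 5


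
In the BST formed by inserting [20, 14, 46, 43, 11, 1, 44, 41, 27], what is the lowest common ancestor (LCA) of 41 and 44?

Tree insertion order: [20, 14, 46, 43, 11, 1, 44, 41, 27]
Tree (level-order array): [20, 14, 46, 11, None, 43, None, 1, None, 41, 44, None, None, 27]
In a BST, the LCA of p=41, q=44 is the first node v on the
root-to-leaf path with p <= v <= q (go left if both < v, right if both > v).
Walk from root:
  at 20: both 41 and 44 > 20, go right
  at 46: both 41 and 44 < 46, go left
  at 43: 41 <= 43 <= 44, this is the LCA
LCA = 43


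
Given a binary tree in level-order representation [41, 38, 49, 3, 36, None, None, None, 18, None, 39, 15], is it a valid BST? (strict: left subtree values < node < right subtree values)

Level-order array: [41, 38, 49, 3, 36, None, None, None, 18, None, 39, 15]
Validate using subtree bounds (lo, hi): at each node, require lo < value < hi,
then recurse left with hi=value and right with lo=value.
Preorder trace (stopping at first violation):
  at node 41 with bounds (-inf, +inf): OK
  at node 38 with bounds (-inf, 41): OK
  at node 3 with bounds (-inf, 38): OK
  at node 18 with bounds (3, 38): OK
  at node 15 with bounds (3, 18): OK
  at node 36 with bounds (38, 41): VIOLATION
Node 36 violates its bound: not (38 < 36 < 41).
Result: Not a valid BST


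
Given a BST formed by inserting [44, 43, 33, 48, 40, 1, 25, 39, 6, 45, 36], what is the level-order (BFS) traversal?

Tree insertion order: [44, 43, 33, 48, 40, 1, 25, 39, 6, 45, 36]
Tree (level-order array): [44, 43, 48, 33, None, 45, None, 1, 40, None, None, None, 25, 39, None, 6, None, 36]
BFS from the root, enqueuing left then right child of each popped node:
  queue [44] -> pop 44, enqueue [43, 48], visited so far: [44]
  queue [43, 48] -> pop 43, enqueue [33], visited so far: [44, 43]
  queue [48, 33] -> pop 48, enqueue [45], visited so far: [44, 43, 48]
  queue [33, 45] -> pop 33, enqueue [1, 40], visited so far: [44, 43, 48, 33]
  queue [45, 1, 40] -> pop 45, enqueue [none], visited so far: [44, 43, 48, 33, 45]
  queue [1, 40] -> pop 1, enqueue [25], visited so far: [44, 43, 48, 33, 45, 1]
  queue [40, 25] -> pop 40, enqueue [39], visited so far: [44, 43, 48, 33, 45, 1, 40]
  queue [25, 39] -> pop 25, enqueue [6], visited so far: [44, 43, 48, 33, 45, 1, 40, 25]
  queue [39, 6] -> pop 39, enqueue [36], visited so far: [44, 43, 48, 33, 45, 1, 40, 25, 39]
  queue [6, 36] -> pop 6, enqueue [none], visited so far: [44, 43, 48, 33, 45, 1, 40, 25, 39, 6]
  queue [36] -> pop 36, enqueue [none], visited so far: [44, 43, 48, 33, 45, 1, 40, 25, 39, 6, 36]
Result: [44, 43, 48, 33, 45, 1, 40, 25, 39, 6, 36]


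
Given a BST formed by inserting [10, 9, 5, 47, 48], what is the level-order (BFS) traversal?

Tree insertion order: [10, 9, 5, 47, 48]
Tree (level-order array): [10, 9, 47, 5, None, None, 48]
BFS from the root, enqueuing left then right child of each popped node:
  queue [10] -> pop 10, enqueue [9, 47], visited so far: [10]
  queue [9, 47] -> pop 9, enqueue [5], visited so far: [10, 9]
  queue [47, 5] -> pop 47, enqueue [48], visited so far: [10, 9, 47]
  queue [5, 48] -> pop 5, enqueue [none], visited so far: [10, 9, 47, 5]
  queue [48] -> pop 48, enqueue [none], visited so far: [10, 9, 47, 5, 48]
Result: [10, 9, 47, 5, 48]


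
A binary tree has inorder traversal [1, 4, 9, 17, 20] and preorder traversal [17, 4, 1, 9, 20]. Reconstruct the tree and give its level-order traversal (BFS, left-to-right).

Inorder:  [1, 4, 9, 17, 20]
Preorder: [17, 4, 1, 9, 20]
Algorithm: preorder visits root first, so consume preorder in order;
for each root, split the current inorder slice at that value into
left-subtree inorder and right-subtree inorder, then recurse.
Recursive splits:
  root=17; inorder splits into left=[1, 4, 9], right=[20]
  root=4; inorder splits into left=[1], right=[9]
  root=1; inorder splits into left=[], right=[]
  root=9; inorder splits into left=[], right=[]
  root=20; inorder splits into left=[], right=[]
Reconstructed level-order: [17, 4, 20, 1, 9]


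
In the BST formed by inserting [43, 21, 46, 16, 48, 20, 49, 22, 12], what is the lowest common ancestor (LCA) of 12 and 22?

Tree insertion order: [43, 21, 46, 16, 48, 20, 49, 22, 12]
Tree (level-order array): [43, 21, 46, 16, 22, None, 48, 12, 20, None, None, None, 49]
In a BST, the LCA of p=12, q=22 is the first node v on the
root-to-leaf path with p <= v <= q (go left if both < v, right if both > v).
Walk from root:
  at 43: both 12 and 22 < 43, go left
  at 21: 12 <= 21 <= 22, this is the LCA
LCA = 21


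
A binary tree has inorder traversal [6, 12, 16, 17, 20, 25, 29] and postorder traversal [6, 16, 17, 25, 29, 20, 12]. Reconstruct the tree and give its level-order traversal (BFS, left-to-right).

Inorder:   [6, 12, 16, 17, 20, 25, 29]
Postorder: [6, 16, 17, 25, 29, 20, 12]
Algorithm: postorder visits root last, so walk postorder right-to-left;
each value is the root of the current inorder slice — split it at that
value, recurse on the right subtree first, then the left.
Recursive splits:
  root=12; inorder splits into left=[6], right=[16, 17, 20, 25, 29]
  root=20; inorder splits into left=[16, 17], right=[25, 29]
  root=29; inorder splits into left=[25], right=[]
  root=25; inorder splits into left=[], right=[]
  root=17; inorder splits into left=[16], right=[]
  root=16; inorder splits into left=[], right=[]
  root=6; inorder splits into left=[], right=[]
Reconstructed level-order: [12, 6, 20, 17, 29, 16, 25]


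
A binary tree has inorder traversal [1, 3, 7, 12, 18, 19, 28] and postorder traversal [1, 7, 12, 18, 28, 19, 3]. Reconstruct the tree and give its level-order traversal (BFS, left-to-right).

Inorder:   [1, 3, 7, 12, 18, 19, 28]
Postorder: [1, 7, 12, 18, 28, 19, 3]
Algorithm: postorder visits root last, so walk postorder right-to-left;
each value is the root of the current inorder slice — split it at that
value, recurse on the right subtree first, then the left.
Recursive splits:
  root=3; inorder splits into left=[1], right=[7, 12, 18, 19, 28]
  root=19; inorder splits into left=[7, 12, 18], right=[28]
  root=28; inorder splits into left=[], right=[]
  root=18; inorder splits into left=[7, 12], right=[]
  root=12; inorder splits into left=[7], right=[]
  root=7; inorder splits into left=[], right=[]
  root=1; inorder splits into left=[], right=[]
Reconstructed level-order: [3, 1, 19, 18, 28, 12, 7]
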